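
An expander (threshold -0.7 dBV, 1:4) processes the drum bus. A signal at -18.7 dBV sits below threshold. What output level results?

Below threshold, a 1:4 expander applies gain = (4−1)×(T − x) of attenuation.
(4−1) × 18 = 54 dB, so output = -18.7 − 54 = -72.7 dBV.

-72.7 dBV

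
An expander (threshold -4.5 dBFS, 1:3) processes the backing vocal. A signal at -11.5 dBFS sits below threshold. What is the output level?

Below threshold, a 1:3 expander applies gain = (3−1)×(T − x) of attenuation.
(3−1) × 7 = 14 dB, so output = -11.5 − 14 = -25.5 dBFS.

-25.5 dBFS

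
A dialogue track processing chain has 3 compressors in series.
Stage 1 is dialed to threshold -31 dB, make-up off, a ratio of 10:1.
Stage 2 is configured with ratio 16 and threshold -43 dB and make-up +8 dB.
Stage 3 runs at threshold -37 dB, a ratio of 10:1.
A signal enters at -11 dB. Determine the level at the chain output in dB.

Stage 1: overshoot 20 dB → 20/10 = 2 dB → -29 dB.
Stage 2: overshoot 14 dB → 14/16 = 0.875 dB → -42.125 dB; +8 dB make-up → -34.125 dB.
Stage 3: overshoot 2.875 dB → 2.875/10 = 0.2875 dB → -36.7125 dB.

-36.7125 dB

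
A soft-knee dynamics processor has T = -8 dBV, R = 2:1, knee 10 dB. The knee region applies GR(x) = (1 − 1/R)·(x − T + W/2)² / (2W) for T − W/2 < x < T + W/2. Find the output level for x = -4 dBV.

-6.025 dBV

x − T + W/2 = -4 − (-8) + 5 = 9.
GR = (1 − 1/2) × 9² / 20 = 0.5 × 81 / 20 = 2.025 dB.
Output = -4 − 2.025 = -6.025 dBV.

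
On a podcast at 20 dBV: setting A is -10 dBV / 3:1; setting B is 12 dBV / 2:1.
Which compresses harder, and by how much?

A, by 16 dB

A: overshoot 30 dB → output overshoot 10 dB → GR 20 dB.
B: overshoot 8 dB → output overshoot 4 dB → GR 4 dB.
A applies 16 dB more gain reduction.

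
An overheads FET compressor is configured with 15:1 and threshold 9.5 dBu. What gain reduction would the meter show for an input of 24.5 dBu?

24.5 dBu exceeds the threshold by 15 dB.
A 15:1 ratio leaves 1 dB of that excess.
So the signal is attenuated by 15 − 1 = 14 dB.

14 dB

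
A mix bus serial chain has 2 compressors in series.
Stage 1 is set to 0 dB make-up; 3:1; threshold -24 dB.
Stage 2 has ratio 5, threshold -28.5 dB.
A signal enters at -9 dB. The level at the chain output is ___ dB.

Stage 1: -9 dB is 15 dB over -24 dB; at 3:1 that becomes 5 dB over, giving -19 dB.
Stage 2: 9.5 dB above -28.5 dB, reduced 5:1 to 1.9 dB above → -26.6 dB.

-26.6 dB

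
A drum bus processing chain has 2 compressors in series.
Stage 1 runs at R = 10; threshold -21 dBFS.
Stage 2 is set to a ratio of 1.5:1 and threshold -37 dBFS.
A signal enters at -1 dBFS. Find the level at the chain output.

Stage 1: overshoot 20 dB → 20/10 = 2 dB → -19 dBFS.
Stage 2: -19 dBFS is 18 dB over -37 dBFS; at 1.5:1 that becomes 12 dB over, giving -25 dBFS.

-25 dBFS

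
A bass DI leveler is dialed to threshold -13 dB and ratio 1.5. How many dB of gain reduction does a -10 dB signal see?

1 dB

Overshoot = -10 − (-13) = 3 dB.
After 1.5:1 compression the overshoot becomes 3/1.5 = 2 dB.
Gain reduction = 3 − 2 = 1 dB.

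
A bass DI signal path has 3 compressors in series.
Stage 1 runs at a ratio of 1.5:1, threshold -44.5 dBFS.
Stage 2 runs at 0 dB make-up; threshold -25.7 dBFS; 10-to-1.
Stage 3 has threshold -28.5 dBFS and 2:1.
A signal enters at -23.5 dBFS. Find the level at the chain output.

Stage 1: 21 dB above -44.5 dBFS, reduced 1.5:1 to 14 dB above → -30.5 dBFS.
Stage 2: -30.5 dBFS is at or below the -25.7 dBFS threshold — no compression; output -30.5 dBFS.
Stage 3: -30.5 dBFS ≤ -28.5 dBFS, so stage 3 doesn't engage; output -30.5 dBFS.

-30.5 dBFS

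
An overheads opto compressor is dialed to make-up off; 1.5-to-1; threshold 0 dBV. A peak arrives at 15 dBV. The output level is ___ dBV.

15 dBV sits 15 dB over threshold.
The 15 dB excess becomes 10 dB after 1.5:1 reduction.
Output = 0 + 10 = 10 dBV.

10 dBV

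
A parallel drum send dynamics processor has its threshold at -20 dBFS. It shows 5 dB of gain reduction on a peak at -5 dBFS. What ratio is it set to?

Input overshoot = -5 − (-20) = 15 dB.
Output overshoot = 15 − 5 = 10 dB.
Ratio = input overshoot / output overshoot = 15 / 10 = 1.5.

1.5:1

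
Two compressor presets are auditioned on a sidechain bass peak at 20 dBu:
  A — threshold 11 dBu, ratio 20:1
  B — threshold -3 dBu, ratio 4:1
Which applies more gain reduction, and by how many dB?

B, by 8.7 dB

A: 9 dB over, compressed to 0.45 dB over, so 8.55 dB of GR.
B: 23 dB over, compressed to 5.75 dB over, so 17.25 dB of GR.
Difference: 8.7 dB in favour of B.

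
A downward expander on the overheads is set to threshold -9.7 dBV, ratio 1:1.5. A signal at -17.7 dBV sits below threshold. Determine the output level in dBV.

-21.7 dBV

Undershoot = (-9.7) − (-17.7) = 8 dB.
At 1:1.5, that expands to 12 dB under threshold.
Output = -9.7 − 12 = -21.7 dBV.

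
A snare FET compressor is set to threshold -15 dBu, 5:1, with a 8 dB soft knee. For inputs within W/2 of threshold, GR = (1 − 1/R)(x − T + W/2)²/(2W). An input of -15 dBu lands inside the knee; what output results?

x − T + W/2 = -15 − (-15) + 4 = 4.
GR = (1 − 1/5) × 4² / 16 = 0.8 × 16 / 16 = 0.8 dB.
Output = -15 − 0.8 = -15.8 dBu.

-15.8 dBu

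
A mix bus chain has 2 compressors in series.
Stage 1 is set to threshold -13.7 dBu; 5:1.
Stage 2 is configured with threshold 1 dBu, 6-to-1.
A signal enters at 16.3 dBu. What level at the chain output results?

-7.7 dBu

Stage 1: 30 dB above -13.7 dBu, reduced 5:1 to 6 dB above → -7.7 dBu.
Stage 2: below threshold (-7.7 ≤ 1); passes unchanged; output -7.7 dBu.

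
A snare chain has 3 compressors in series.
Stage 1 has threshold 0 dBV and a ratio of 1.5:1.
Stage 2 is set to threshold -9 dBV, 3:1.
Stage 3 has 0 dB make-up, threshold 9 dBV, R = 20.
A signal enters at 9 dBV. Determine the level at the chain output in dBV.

-4 dBV

Stage 1: 9 dBV is 9 dB over 0 dBV; at 1.5:1 that becomes 6 dB over, giving 6 dBV.
Stage 2: 15 dB above -9 dBV, reduced 3:1 to 5 dB above → -4 dBV.
Stage 3: below threshold (-4 ≤ 9); passes unchanged; output -4 dBV.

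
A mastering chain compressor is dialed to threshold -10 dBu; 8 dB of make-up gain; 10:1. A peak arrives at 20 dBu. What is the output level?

20 dBu sits 30 dB over threshold.
At 10:1 the overshoot is divided by 10, leaving 3 dB above threshold.
That puts the output at -7 dBu; make-up adds 8 dB, giving 1 dBu.

1 dBu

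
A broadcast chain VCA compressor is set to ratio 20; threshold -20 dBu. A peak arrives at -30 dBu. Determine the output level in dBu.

-30 dBu

-30 dBu is 10 dB below the -20 dBu threshold, so no gain reduction is applied.
Output = input = -30 dBu.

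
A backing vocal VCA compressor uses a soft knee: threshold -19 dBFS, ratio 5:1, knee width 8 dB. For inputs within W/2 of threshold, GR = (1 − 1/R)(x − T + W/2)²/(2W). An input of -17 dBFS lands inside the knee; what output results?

-18.8 dBFS

x − T + W/2 = -17 − (-19) + 4 = 6.
GR = (1 − 1/5) × 6² / 16 = 0.8 × 36 / 16 = 1.8 dB.
Output = -17 − 1.8 = -18.8 dBFS.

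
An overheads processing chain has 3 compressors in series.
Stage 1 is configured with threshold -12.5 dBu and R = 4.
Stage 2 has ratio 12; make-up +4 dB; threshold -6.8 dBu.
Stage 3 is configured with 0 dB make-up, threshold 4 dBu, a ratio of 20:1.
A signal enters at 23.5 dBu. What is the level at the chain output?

Stage 1: 23.5 dBu is 36 dB over -12.5 dBu; at 4:1 that becomes 9 dB over, giving -3.5 dBu.
Stage 2: overshoot 3.3 dB → 3.3/12 = 0.275 dB → -6.525 dBu; +4 dB make-up → -2.525 dBu.
Stage 3: -2.525 dBu ≤ 4 dBu, so stage 3 doesn't engage; output -2.525 dBu.

-2.525 dBu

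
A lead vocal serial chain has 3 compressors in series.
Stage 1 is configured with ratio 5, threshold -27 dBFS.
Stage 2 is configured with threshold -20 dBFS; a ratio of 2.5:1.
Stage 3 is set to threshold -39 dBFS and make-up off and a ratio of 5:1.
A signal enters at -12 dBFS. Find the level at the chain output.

Stage 1: overshoot 15 dB → 15/5 = 3 dB → -24 dBFS.
Stage 2: -24 dBFS is at or below the -20 dBFS threshold — no compression; output -24 dBFS.
Stage 3: 15 dB above -39 dBFS, reduced 5:1 to 3 dB above → -36 dBFS.

-36 dBFS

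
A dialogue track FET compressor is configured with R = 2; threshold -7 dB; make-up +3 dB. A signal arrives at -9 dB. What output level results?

-6 dB

-9 dB is 2 dB below the -7 dB threshold, so no gain reduction is applied.
Make-up gain adds 3 dB: -9 + 3 = -6 dB.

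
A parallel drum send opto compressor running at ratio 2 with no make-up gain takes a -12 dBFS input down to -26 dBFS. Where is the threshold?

Gain reduction = -12 − (-26) = 14 dB; output overshoot = GR / (R − 1) = 14 / 1 = 14 dB.
Threshold = output − output overshoot = -26 − 14 = -40 dBFS.

-40 dBFS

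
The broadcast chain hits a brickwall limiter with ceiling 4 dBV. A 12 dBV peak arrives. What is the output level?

The limiter clamps the peak to its 4 dBV ceiling.

4 dBV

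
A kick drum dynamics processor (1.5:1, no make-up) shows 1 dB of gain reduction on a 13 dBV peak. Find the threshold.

10 dBV

Let T be the threshold. Output overshoot = (input overshoot)/R, so 12 − T = (13 − T)/1.5.
1.5·(12 − T) = 13 − T → 0.5·T = 18 − 13 = 5.
T = 5/0.5 = 10 dBV.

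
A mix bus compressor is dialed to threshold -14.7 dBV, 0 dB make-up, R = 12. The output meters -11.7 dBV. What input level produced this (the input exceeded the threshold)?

21.3 dBV

Post-compression overshoot = -11.7 − (-14.7) = 3 dB.
Undo the ratio: input overshoot = 3 × 12 = 36 dB, giving input = 21.3 dBV.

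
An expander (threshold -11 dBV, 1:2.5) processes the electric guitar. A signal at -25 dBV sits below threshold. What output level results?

The input is 14 dB below the -11 dBV threshold.
A 1:2.5 expander multiplies undershoot by 2.5: 14 × 2.5 = 35 dB below threshold.
Output = -11 − 35 = -46 dBV.

-46 dBV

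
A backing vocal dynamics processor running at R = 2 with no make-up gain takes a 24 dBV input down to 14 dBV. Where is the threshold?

4 dBV

Let T be the threshold. Output overshoot = (input overshoot)/R, so 14 − T = (24 − T)/2.
2·(14 − T) = 24 − T → 1·T = 28 − 24 = 4.
T = 4/1 = 4 dBV.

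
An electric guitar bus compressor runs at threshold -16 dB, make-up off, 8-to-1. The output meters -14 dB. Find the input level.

Post-compression overshoot = -14 − (-16) = 2 dB.
Before 8:1 compression the overshoot was 2 × 8 = 16 dB, so input = -16 + 16 = 0 dB.

0 dB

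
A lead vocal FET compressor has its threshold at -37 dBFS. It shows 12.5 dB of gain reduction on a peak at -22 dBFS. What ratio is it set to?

6:1

Input overshoot = -22 − (-37) = 15 dB.
Output overshoot = 15 − 12.5 = 2.5 dB.
Ratio = input overshoot / output overshoot = 15 / 2.5 = 6.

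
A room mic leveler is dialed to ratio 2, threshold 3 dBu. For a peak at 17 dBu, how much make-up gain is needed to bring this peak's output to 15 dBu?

Without make-up, output = threshold + overshoot/2 = 3 + 7 = 10 dBu.
Gap to target: 5 dB.

5 dB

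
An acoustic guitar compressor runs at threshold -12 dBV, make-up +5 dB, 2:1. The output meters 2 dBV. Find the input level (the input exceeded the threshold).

Stripping the +5 dB make-up gives -3 dBV at the gain stage.
Post-compression overshoot = -3 − (-12) = 9 dB.
Before 2:1 compression the overshoot was 9 × 2 = 18 dB, so input = -12 + 18 = 6 dBV.

6 dBV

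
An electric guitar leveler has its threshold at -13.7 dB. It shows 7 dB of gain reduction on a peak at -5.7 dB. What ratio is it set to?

8:1

Input overshoot = -5.7 − (-13.7) = 8 dB.
Output overshoot = 8 − 7 = 1 dB.
Ratio = input overshoot / output overshoot = 8 / 1 = 8.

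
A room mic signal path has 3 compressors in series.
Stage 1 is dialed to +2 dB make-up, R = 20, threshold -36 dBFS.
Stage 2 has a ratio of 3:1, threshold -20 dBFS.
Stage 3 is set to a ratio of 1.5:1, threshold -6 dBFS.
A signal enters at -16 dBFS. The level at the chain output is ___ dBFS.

-33 dBFS

Stage 1: 20 dB above -36 dBFS, reduced 20:1 to 1 dB above → -35 dBFS; +2 dB make-up → -33 dBFS.
Stage 2: below threshold (-33 ≤ -20); passes unchanged; output -33 dBFS.
Stage 3: -33 dBFS is at or below the -6 dBFS threshold — no compression; output -33 dBFS.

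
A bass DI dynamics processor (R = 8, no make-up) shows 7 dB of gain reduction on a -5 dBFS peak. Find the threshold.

-13 dBFS

Gain reduction = -5 − (-12) = 7 dB; output overshoot = GR / (R − 1) = 7 / 7 = 1 dB.
Threshold = output − output overshoot = -12 − 1 = -13 dBFS.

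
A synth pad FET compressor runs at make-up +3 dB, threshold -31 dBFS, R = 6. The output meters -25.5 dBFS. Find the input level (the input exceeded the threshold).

-16 dBFS

Stripping the +3 dB make-up gives -28.5 dBFS at the gain stage.
That's 2.5 dB above the -31 dBFS threshold.
Before 6:1 compression the overshoot was 2.5 × 6 = 15 dB, so input = -31 + 15 = -16 dBFS.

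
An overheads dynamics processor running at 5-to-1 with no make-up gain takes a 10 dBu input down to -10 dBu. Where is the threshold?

Gain reduction = 10 − (-10) = 20 dB; output overshoot = GR / (R − 1) = 20 / 4 = 5 dB.
Threshold = output − output overshoot = -10 − 5 = -15 dBu.

-15 dBu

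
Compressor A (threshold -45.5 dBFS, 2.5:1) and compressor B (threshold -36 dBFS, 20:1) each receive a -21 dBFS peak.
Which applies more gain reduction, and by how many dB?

A: GR = 24.5 − 24.5/2.5 = 14.7 dB.
B: GR = 15 − 15/20 = 14.25 dB.
Difference: 0.45 dB in favour of A.

A, by 0.45 dB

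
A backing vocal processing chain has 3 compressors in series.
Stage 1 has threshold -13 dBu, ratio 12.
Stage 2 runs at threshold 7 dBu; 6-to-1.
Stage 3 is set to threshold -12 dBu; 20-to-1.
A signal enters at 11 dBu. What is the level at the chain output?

Stage 1: overshoot 24 dB → 24/12 = 2 dB → -11 dBu.
Stage 2: -11 dBu ≤ 7 dBu, so stage 2 doesn't engage; output -11 dBu.
Stage 3: 1 dB above -12 dBu, reduced 20:1 to 0.05 dB above → -11.95 dBu.

-11.95 dBu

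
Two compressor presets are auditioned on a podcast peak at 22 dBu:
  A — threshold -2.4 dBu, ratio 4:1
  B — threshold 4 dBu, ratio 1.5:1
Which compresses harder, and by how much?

A: 24.4 dB over, compressed to 6.1 dB over, so 18.3 dB of GR.
B: 18 dB over, compressed to 12 dB over, so 6 dB of GR.
Difference: 12.3 dB in favour of A.

A, by 12.3 dB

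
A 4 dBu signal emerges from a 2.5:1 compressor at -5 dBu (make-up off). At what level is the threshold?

Gain reduction = 4 − (-5) = 9 dB; output overshoot = GR / (R − 1) = 9 / 1.5 = 6 dB.
Threshold = output − output overshoot = -5 − 6 = -11 dBu.

-11 dBu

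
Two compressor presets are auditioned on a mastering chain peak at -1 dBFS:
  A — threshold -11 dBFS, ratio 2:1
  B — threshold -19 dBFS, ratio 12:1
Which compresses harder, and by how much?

B, by 11.5 dB

A: 10 dB over, compressed to 5 dB over, so 5 dB of GR.
B: 18 dB over, compressed to 1.5 dB over, so 16.5 dB of GR.
B reduces 11.5 dB more.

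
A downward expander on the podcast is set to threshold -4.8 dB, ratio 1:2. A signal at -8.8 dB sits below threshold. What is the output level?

Below threshold, a 1:2 expander applies gain = (2−1)×(T − x) of attenuation.
(2−1) × 4 = 4 dB, so output = -8.8 − 4 = -12.8 dB.

-12.8 dB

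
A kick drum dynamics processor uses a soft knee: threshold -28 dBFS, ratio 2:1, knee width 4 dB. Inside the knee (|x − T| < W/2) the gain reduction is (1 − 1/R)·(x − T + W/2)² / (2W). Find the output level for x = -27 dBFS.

-27.5625 dBFS

x − T + W/2 = -27 − (-28) + 2 = 3.
GR = (1 − 1/2) × 3² / 8 = 0.5 × 9 / 8 = 0.5625 dB.
Output = -27 − 0.5625 = -27.5625 dBFS.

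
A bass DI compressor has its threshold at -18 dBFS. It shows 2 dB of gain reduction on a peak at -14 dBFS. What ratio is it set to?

Input overshoot = -14 − (-18) = 4 dB.
Output overshoot = 4 − 2 = 2 dB.
Ratio = input overshoot / output overshoot = 4 / 2 = 2.

2:1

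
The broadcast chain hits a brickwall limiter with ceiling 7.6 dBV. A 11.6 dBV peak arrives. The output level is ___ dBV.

7.6 dBV

A brickwall limiter is an ∞:1 compressor: any input above the ceiling is clamped to 7.6 dBV.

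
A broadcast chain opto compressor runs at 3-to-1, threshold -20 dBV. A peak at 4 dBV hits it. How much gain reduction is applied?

16 dB

The signal is 24 dB above threshold.
After 3:1 compression the overshoot becomes 24/3 = 8 dB.
GR = overshoot in − overshoot out = 24 − 8 = 16 dB.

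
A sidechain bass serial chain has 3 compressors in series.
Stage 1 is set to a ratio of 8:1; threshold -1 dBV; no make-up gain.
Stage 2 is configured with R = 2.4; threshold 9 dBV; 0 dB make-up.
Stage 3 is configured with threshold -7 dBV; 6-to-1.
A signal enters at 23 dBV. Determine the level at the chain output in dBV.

-5.5 dBV

Stage 1: overshoot 24 dB → 24/8 = 3 dB → 2 dBV.
Stage 2: below threshold (2 ≤ 9); passes unchanged; output 2 dBV.
Stage 3: 9 dB above -7 dBV, reduced 6:1 to 1.5 dB above → -5.5 dBV.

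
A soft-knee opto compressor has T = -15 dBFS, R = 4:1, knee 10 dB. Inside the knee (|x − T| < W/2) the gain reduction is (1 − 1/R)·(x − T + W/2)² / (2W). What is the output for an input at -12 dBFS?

x − T + W/2 = -12 − (-15) + 5 = 8.
GR = (1 − 1/4) × 8² / 20 = 0.75 × 64 / 20 = 2.4 dB.
Output = -12 − 2.4 = -14.4 dBFS.

-14.4 dBFS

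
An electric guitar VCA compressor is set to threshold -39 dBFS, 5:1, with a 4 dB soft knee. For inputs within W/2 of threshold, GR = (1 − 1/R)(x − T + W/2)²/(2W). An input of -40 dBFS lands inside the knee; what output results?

-40.1 dBFS

x − T + W/2 = -40 − (-39) + 2 = 1.
GR = (1 − 1/5) × 1² / 8 = 0.8 × 1 / 8 = 0.1 dB.
Output = -40 − 0.1 = -40.1 dBFS.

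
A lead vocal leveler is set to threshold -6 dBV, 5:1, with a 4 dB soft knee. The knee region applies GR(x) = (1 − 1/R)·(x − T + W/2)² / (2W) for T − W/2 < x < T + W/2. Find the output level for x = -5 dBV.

x − T + W/2 = -5 − (-6) + 2 = 3.
GR = (1 − 1/5) × 3² / 8 = 0.8 × 9 / 8 = 0.9 dB.
Output = -5 − 0.9 = -5.9 dBV.

-5.9 dBV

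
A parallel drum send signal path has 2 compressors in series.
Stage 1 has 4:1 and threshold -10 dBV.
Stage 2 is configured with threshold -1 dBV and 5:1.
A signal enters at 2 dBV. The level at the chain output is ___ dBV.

Stage 1: 2 dBV is 12 dB over -10 dBV; at 4:1 that becomes 3 dB over, giving -7 dBV.
Stage 2: -7 dBV is at or below the -1 dBV threshold — no compression; output -7 dBV.

-7 dBV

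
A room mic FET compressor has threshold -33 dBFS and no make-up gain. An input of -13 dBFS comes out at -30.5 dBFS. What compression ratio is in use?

Input overshoot = -13 − (-33) = 20 dB; output overshoot = -30.5 − (-33) = 2.5 dB.
Ratio = 20 / 2.5 = 8.

8:1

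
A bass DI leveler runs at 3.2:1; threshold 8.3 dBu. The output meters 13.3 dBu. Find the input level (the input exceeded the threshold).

That's 5 dB above the 8.3 dBu threshold.
Before 3.2:1 compression the overshoot was 5 × 3.2 = 16 dB, so input = 8.3 + 16 = 24.3 dBu.

24.3 dBu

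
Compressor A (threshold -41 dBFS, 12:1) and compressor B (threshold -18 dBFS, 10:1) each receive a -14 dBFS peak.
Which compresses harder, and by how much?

A: GR = 27 − 27/12 = 24.75 dB.
B: GR = 4 − 4/10 = 3.6 dB.
A applies 21.15 dB more gain reduction.

A, by 21.15 dB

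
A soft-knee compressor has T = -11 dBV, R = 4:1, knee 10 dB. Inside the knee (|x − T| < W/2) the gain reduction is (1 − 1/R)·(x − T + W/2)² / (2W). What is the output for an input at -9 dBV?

x − T + W/2 = -9 − (-11) + 5 = 7.
GR = (1 − 1/4) × 7² / 20 = 0.75 × 49 / 20 = 1.8375 dB.
Output = -9 − 1.8375 = -10.8375 dBV.

-10.8375 dBV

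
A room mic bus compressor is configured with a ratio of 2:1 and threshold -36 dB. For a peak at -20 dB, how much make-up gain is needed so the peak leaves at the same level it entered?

Overshoot 16 dB → 16/2 = 8 dB after compression, so the compressed level is -36 + 8 = -28 dB.
Make-up = target − compressed = -20 − (-28) = 8 dB.

8 dB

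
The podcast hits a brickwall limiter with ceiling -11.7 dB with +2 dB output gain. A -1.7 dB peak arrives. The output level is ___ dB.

The limiter clamps the peak to its -11.7 dB ceiling.
Output gain then adds 2 dB: -11.7 + 2 = -9.7 dB.

-9.7 dB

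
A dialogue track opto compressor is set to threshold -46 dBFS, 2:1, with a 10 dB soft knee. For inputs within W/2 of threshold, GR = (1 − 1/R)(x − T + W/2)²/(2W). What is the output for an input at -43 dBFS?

-44.6 dBFS

x − T + W/2 = -43 − (-46) + 5 = 8.
GR = (1 − 1/2) × 8² / 20 = 0.5 × 64 / 20 = 1.6 dB.
Output = -43 − 1.6 = -44.6 dBFS.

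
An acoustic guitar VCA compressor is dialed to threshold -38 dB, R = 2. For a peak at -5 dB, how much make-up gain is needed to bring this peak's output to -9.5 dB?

The peak compresses to -38 + 33/2 = -21.5 dB.
To reach -9.5 dB requires -9.5 − (-21.5) = 12 dB of make-up.

12 dB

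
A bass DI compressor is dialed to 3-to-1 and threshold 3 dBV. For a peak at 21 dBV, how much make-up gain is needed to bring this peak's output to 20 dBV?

Overshoot 18 dB → 18/3 = 6 dB after compression, so the compressed level is 3 + 6 = 9 dBV.
Make-up = target − compressed = 20 − 9 = 11 dB.

11 dB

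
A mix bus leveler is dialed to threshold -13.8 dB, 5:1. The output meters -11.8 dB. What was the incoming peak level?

-3.8 dB

That's 2 dB above the -13.8 dB threshold.
Undo the ratio: input overshoot = 2 × 5 = 10 dB, giving input = -3.8 dB.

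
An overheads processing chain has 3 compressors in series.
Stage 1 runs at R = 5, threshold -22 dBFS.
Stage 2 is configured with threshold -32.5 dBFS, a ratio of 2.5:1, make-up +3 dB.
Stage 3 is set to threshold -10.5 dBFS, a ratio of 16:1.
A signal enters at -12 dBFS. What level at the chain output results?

-24.5 dBFS

Stage 1: 10 dB above -22 dBFS, reduced 5:1 to 2 dB above → -20 dBFS.
Stage 2: overshoot 12.5 dB → 12.5/2.5 = 5 dB → -27.5 dBFS; +3 dB make-up → -24.5 dBFS.
Stage 3: -24.5 dBFS ≤ -10.5 dBFS, so stage 3 doesn't engage; output -24.5 dBFS.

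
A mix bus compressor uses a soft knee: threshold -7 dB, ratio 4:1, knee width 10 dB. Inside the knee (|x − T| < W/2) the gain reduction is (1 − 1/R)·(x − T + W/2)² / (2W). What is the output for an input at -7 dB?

-7.9375 dB

x − T + W/2 = -7 − (-7) + 5 = 5.
GR = (1 − 1/4) × 5² / 20 = 0.75 × 25 / 20 = 0.9375 dB.
Output = -7 − 0.9375 = -7.9375 dB.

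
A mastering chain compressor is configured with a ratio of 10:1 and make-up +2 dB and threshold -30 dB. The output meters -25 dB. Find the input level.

0 dB

Before make-up, the level was -25 − 2 = -27 dB.
Post-compression overshoot = -27 − (-30) = 3 dB.
Input overshoot = R × output overshoot = 30 dB → input = -30 + 30 = 0 dB.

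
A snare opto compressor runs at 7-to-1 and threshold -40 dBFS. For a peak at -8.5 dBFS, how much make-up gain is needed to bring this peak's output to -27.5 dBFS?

8 dB

The peak compresses to -40 + 31.5/7 = -35.5 dBFS.
To reach -27.5 dBFS requires -27.5 − (-35.5) = 8 dB of make-up.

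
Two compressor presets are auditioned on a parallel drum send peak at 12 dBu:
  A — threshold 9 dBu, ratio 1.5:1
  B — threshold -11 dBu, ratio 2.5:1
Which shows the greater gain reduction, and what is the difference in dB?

A: overshoot 3 dB → output overshoot 2 dB → GR 1 dB.
B: overshoot 23 dB → output overshoot 9.2 dB → GR 13.8 dB.
B reduces 12.8 dB more.

B, by 12.8 dB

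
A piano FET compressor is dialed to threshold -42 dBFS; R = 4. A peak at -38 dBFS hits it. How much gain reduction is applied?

Overshoot = -38 − (-42) = 4 dB.
After 4:1 compression the overshoot becomes 4/4 = 1 dB.
GR = overshoot in − overshoot out = 4 − 1 = 3 dB.

3 dB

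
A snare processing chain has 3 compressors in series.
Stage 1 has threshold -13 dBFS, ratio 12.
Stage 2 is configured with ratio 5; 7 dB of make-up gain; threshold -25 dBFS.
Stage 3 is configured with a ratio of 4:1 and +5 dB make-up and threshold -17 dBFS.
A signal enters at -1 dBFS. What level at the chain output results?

Stage 1: 12 dB above -13 dBFS, reduced 12:1 to 1 dB above → -12 dBFS.
Stage 2: -12 dBFS is 13 dB over -25 dBFS; at 5:1 that becomes 2.6 dB over, giving -22.4 dBFS; +7 dB make-up → -15.4 dBFS.
Stage 3: overshoot 1.6 dB → 1.6/4 = 0.4 dB → -16.6 dBFS; +5 dB make-up → -11.6 dBFS.

-11.6 dBFS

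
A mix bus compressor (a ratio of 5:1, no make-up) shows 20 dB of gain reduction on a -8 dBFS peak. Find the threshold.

Input is 25 dB above T (since output overshoot × R = input overshoot: (-28 − T)·5 = -8 − T gives T = -33 dBFS).
Check: -33 + (-8 − (-33))/5 = -33 + 5 = -28 dBFS. ✓

-33 dBFS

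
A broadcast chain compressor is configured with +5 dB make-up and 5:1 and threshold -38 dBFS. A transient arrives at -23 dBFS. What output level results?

-30 dBFS

-23 dBFS sits 15 dB over threshold.
5:1 compression reduces that to 15/5 = 3 dB over.
So the level is -38 + 3 = -35 dBFS; make-up adds 5 dB, giving -30 dBFS.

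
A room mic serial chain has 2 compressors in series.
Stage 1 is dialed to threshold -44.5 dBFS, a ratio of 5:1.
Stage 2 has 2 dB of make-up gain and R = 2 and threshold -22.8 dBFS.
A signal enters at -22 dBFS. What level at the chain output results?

Stage 1: -22 dBFS is 22.5 dB over -44.5 dBFS; at 5:1 that becomes 4.5 dB over, giving -40 dBFS.
Stage 2: below threshold (-40 ≤ -22.8); passes unchanged; make-up brings it to -38 dBFS.

-38 dBFS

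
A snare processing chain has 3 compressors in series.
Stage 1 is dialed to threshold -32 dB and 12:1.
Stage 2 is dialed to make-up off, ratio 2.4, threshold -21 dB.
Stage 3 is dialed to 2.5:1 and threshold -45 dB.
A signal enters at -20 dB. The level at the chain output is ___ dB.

Stage 1: 12 dB above -32 dB, reduced 12:1 to 1 dB above → -31 dB.
Stage 2: -31 dB is at or below the -21 dB threshold — no compression; output -31 dB.
Stage 3: 14 dB above -45 dB, reduced 2.5:1 to 5.6 dB above → -39.4 dB.

-39.4 dB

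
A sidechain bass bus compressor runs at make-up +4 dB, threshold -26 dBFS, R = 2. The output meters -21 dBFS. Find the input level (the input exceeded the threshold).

Stripping the +4 dB make-up gives -25 dBFS at the gain stage.
That's 1 dB above the -26 dBFS threshold.
Undo the ratio: input overshoot = 1 × 2 = 2 dB, giving input = -24 dBFS.

-24 dBFS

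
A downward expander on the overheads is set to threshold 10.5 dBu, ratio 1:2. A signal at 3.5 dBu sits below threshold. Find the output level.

-3.5 dBu

Below threshold, a 1:2 expander applies gain = (2−1)×(T − x) of attenuation.
(2−1) × 7 = 7 dB, so output = 3.5 − 7 = -3.5 dBu.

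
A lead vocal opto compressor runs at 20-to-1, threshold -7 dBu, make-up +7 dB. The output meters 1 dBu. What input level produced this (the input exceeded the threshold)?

Remove make-up: 1 − 7 = -6 dBu.
That's 1 dB above the -7 dBu threshold.
Before 20:1 compression the overshoot was 1 × 20 = 20 dB, so input = -7 + 20 = 13 dBu.

13 dBu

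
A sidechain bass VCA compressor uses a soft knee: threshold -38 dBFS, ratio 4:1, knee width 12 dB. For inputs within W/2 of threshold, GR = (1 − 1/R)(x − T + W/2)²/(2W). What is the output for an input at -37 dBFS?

-38.53125 dBFS

x − T + W/2 = -37 − (-38) + 6 = 7.
GR = (1 − 1/4) × 7² / 24 = 0.75 × 49 / 24 = 1.53125 dB.
Output = -37 − 1.53125 = -38.53125 dBFS.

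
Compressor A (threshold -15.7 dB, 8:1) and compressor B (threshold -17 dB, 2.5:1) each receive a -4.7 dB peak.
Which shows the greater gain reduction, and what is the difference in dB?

A: GR = 11 − 11/8 = 9.625 dB.
B: GR = 12.3 − 12.3/2.5 = 7.38 dB.
A reduces 2.245 dB more.

A, by 2.245 dB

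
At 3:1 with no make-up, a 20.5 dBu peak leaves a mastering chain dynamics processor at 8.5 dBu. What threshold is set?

2.5 dBu

Let T be the threshold. Output overshoot = (input overshoot)/R, so 8.5 − T = (20.5 − T)/3.
3·(8.5 − T) = 20.5 − T → 2·T = 25.5 − 20.5 = 5.
T = 5/2 = 2.5 dBu.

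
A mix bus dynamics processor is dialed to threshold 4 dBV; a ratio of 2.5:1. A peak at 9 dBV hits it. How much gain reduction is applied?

3 dB

9 dBV exceeds the threshold by 5 dB.
After 2.5:1 compression the overshoot becomes 5/2.5 = 2 dB.
So the signal is attenuated by 5 − 2 = 3 dB.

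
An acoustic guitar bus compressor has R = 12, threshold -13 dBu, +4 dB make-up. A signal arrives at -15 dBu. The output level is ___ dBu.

-15 dBu is 2 dB below the -13 dBu threshold, so no gain reduction is applied.
Make-up gain adds 4 dB: -15 + 4 = -11 dBu.

-11 dBu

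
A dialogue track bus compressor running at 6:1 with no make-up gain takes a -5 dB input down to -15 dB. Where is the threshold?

Gain reduction = -5 − (-15) = 10 dB; output overshoot = GR / (R − 1) = 10 / 5 = 2 dB.
Threshold = output − output overshoot = -15 − 2 = -17 dB.

-17 dB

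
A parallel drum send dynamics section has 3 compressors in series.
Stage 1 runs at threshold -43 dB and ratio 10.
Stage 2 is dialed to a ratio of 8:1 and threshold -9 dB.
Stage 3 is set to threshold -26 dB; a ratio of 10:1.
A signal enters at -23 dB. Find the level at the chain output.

Stage 1: 20 dB above -43 dB, reduced 10:1 to 2 dB above → -41 dB.
Stage 2: below threshold (-41 ≤ -9); passes unchanged; output -41 dB.
Stage 3: -41 dB is at or below the -26 dB threshold — no compression; output -41 dB.

-41 dB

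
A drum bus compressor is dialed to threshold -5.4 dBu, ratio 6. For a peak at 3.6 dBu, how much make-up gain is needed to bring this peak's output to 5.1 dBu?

9 dB

Overshoot 9 dB → 9/6 = 1.5 dB after compression, so the compressed level is -5.4 + 1.5 = -3.9 dBu.
Make-up = target − compressed = 5.1 − (-3.9) = 9 dB.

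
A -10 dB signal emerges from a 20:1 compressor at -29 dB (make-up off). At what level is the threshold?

Input is 20 dB above T (since output overshoot × R = input overshoot: (-29 − T)·20 = -10 − T gives T = -30 dB).
Check: -30 + (-10 − (-30))/20 = -30 + 1 = -29 dB. ✓

-30 dB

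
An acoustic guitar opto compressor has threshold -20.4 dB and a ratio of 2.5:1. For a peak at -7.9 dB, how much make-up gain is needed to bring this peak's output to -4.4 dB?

11 dB

Without make-up, output = threshold + overshoot/2.5 = -20.4 + 5 = -15.4 dB.
Gap to target: 11 dB.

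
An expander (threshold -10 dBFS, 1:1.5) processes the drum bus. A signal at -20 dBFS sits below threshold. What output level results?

-25 dBFS

Below threshold, a 1:1.5 expander applies gain = (1.5−1)×(T − x) of attenuation.
(1.5−1) × 10 = 5 dB, so output = -20 − 5 = -25 dBFS.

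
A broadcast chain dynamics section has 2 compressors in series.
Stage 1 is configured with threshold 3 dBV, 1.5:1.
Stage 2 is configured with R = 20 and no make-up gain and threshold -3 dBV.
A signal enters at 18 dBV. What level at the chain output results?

-2.2 dBV

Stage 1: 15 dB above 3 dBV, reduced 1.5:1 to 10 dB above → 13 dBV.
Stage 2: 16 dB above -3 dBV, reduced 20:1 to 0.8 dB above → -2.2 dBV.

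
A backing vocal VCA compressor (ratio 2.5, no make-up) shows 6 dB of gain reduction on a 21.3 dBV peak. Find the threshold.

Gain reduction = 21.3 − 15.3 = 6 dB; output overshoot = GR / (R − 1) = 6 / 1.5 = 4 dB.
Threshold = output − output overshoot = 15.3 − 4 = 11.3 dBV.

11.3 dBV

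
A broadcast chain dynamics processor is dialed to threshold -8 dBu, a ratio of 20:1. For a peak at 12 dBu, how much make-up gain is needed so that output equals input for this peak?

19 dB

Without make-up, output = threshold + overshoot/20 = -8 + 1 = -7 dBu.
Gap to target: 19 dB.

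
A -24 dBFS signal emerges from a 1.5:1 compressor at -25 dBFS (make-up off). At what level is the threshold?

Let T be the threshold. Output overshoot = (input overshoot)/R, so -25 − T = (-24 − T)/1.5.
1.5·(-25 − T) = -24 − T → 0.5·T = -37.5 − (-24) = -13.5.
T = -13.5/0.5 = -27 dBFS.

-27 dBFS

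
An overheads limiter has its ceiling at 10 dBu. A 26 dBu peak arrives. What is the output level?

10 dBu

The limiter clamps the peak to its 10 dBu ceiling.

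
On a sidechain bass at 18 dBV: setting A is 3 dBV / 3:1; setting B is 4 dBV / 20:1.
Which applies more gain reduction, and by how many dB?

B, by 3.3 dB

A: GR = 15 − 15/3 = 10 dB.
B: GR = 14 − 14/20 = 13.3 dB.
B reduces 3.3 dB more.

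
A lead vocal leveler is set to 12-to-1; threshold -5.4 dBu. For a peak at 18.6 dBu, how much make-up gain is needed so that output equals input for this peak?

22 dB

Overshoot 24 dB → 24/12 = 2 dB after compression, so the compressed level is -5.4 + 2 = -3.4 dBu.
Make-up = target − compressed = 18.6 − (-3.4) = 22 dB.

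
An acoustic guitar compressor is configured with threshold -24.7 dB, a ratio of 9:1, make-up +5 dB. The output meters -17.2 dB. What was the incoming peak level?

-2.2 dB

Remove make-up: -17.2 − 5 = -22.2 dB.
That's 2.5 dB above the -24.7 dB threshold.
Input overshoot = R × output overshoot = 22.5 dB → input = -24.7 + 22.5 = -2.2 dB.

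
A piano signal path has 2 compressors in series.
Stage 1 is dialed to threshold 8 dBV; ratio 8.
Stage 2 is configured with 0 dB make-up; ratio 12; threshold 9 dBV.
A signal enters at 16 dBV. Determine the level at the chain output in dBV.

Stage 1: 16 dBV is 8 dB over 8 dBV; at 8:1 that becomes 1 dB over, giving 9 dBV.
Stage 2: below threshold (9 ≤ 9); passes unchanged; output 9 dBV.

9 dBV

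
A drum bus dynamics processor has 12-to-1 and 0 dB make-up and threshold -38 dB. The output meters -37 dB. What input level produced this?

-26 dB

The compressed level sits -37 − (-38) = 1 dB over threshold.
Before 12:1 compression the overshoot was 1 × 12 = 12 dB, so input = -38 + 12 = -26 dB.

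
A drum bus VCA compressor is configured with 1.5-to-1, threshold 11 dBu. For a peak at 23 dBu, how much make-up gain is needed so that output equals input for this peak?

4 dB

Overshoot 12 dB → 12/1.5 = 8 dB after compression, so the compressed level is 11 + 8 = 19 dBu.
Make-up = target − compressed = 23 − 19 = 4 dB.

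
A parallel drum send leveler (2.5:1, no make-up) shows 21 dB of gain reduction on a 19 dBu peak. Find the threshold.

Input is 35 dB above T (since output overshoot × R = input overshoot: (-2 − T)·2.5 = 19 − T gives T = -16 dBu).
Check: -16 + (19 − (-16))/2.5 = -16 + 14 = -2 dBu. ✓

-16 dBu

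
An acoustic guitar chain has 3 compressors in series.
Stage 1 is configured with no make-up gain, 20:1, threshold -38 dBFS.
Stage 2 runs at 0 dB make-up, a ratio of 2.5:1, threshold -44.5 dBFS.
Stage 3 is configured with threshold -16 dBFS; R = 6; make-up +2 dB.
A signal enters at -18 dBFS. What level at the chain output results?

Stage 1: 20 dB above -38 dBFS, reduced 20:1 to 1 dB above → -37 dBFS.
Stage 2: -37 dBFS is 7.5 dB over -44.5 dBFS; at 2.5:1 that becomes 3 dB over, giving -41.5 dBFS.
Stage 3: -41.5 dBFS is at or below the -16 dBFS threshold — no compression; make-up brings it to -39.5 dBFS.

-39.5 dBFS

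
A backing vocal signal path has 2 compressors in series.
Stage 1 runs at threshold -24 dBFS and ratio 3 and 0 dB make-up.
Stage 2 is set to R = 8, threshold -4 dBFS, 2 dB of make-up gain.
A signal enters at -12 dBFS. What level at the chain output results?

-18 dBFS

Stage 1: 12 dB above -24 dBFS, reduced 3:1 to 4 dB above → -20 dBFS.
Stage 2: -20 dBFS ≤ -4 dBFS, so stage 2 doesn't engage; make-up brings it to -18 dBFS.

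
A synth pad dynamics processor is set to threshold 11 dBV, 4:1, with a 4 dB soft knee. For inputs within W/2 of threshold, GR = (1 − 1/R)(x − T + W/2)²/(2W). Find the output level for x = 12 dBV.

x − T + W/2 = 12 − 11 + 2 = 3.
GR = (1 − 1/4) × 3² / 8 = 0.75 × 9 / 8 = 0.84375 dB.
Output = 12 − 0.84375 = 11.15625 dBV.

11.15625 dBV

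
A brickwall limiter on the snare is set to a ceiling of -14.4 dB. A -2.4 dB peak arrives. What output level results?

-14.4 dB

At ∞:1, everything above -14.4 dB is held at the ceiling.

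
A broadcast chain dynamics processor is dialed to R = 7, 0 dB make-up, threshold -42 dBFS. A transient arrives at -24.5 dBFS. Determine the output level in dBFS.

-39.5 dBFS

-24.5 dBFS sits 17.5 dB over threshold.
The 17.5 dB excess becomes 2.5 dB after 7:1 reduction.
So the level is -42 + 2.5 = -39.5 dBFS.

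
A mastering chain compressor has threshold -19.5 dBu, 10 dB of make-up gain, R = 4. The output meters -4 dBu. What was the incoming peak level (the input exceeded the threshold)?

2.5 dBu

Stripping the +10 dB make-up gives -14 dBu at the gain stage.
Post-compression overshoot = -14 − (-19.5) = 5.5 dB.
Before 4:1 compression the overshoot was 5.5 × 4 = 22 dB, so input = -19.5 + 22 = 2.5 dBu.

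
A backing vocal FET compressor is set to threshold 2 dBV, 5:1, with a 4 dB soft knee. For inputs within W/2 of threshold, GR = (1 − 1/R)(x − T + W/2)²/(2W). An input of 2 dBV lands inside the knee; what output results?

x − T + W/2 = 2 − 2 + 2 = 2.
GR = (1 − 1/5) × 2² / 8 = 0.8 × 4 / 8 = 0.4 dB.
Output = 2 − 0.4 = 1.6 dBV.

1.6 dBV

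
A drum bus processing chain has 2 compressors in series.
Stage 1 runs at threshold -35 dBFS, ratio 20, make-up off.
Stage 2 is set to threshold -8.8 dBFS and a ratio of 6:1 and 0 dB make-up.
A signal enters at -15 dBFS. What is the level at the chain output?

Stage 1: overshoot 20 dB → 20/20 = 1 dB → -34 dBFS.
Stage 2: below threshold (-34 ≤ -8.8); passes unchanged; output -34 dBFS.

-34 dBFS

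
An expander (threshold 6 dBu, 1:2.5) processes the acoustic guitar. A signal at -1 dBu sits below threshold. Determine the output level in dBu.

-11.5 dBu

Below threshold, a 1:2.5 expander applies gain = (2.5−1)×(T − x) of attenuation.
(2.5−1) × 7 = 10.5 dB, so output = -1 − 10.5 = -11.5 dBu.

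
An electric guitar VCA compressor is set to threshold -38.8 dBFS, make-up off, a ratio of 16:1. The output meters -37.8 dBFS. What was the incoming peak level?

Post-compression overshoot = -37.8 − (-38.8) = 1 dB.
Before 16:1 compression the overshoot was 1 × 16 = 16 dB, so input = -38.8 + 16 = -22.8 dBFS.

-22.8 dBFS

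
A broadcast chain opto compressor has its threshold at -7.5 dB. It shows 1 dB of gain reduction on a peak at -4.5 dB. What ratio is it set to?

1.5:1

Input overshoot = -4.5 − (-7.5) = 3 dB.
Output overshoot = 3 − 1 = 2 dB.
Ratio = input overshoot / output overshoot = 3 / 2 = 1.5.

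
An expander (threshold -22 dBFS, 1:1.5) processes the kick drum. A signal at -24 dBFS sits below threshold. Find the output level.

-25 dBFS

Below threshold, a 1:1.5 expander applies gain = (1.5−1)×(T − x) of attenuation.
(1.5−1) × 2 = 1 dB, so output = -24 − 1 = -25 dBFS.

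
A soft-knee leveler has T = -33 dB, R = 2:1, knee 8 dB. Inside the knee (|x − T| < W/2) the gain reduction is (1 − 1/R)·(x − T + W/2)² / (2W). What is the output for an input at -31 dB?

-32.125 dB

x − T + W/2 = -31 − (-33) + 4 = 6.
GR = (1 − 1/2) × 6² / 16 = 0.5 × 36 / 16 = 1.125 dB.
Output = -31 − 1.125 = -32.125 dB.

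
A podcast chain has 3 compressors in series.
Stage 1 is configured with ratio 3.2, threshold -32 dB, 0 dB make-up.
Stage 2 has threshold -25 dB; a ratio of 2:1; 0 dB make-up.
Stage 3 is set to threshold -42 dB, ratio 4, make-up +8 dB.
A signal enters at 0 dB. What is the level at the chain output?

-29.375 dB

Stage 1: 32 dB above -32 dB, reduced 3.2:1 to 10 dB above → -22 dB.
Stage 2: -22 dB is 3 dB over -25 dB; at 2:1 that becomes 1.5 dB over, giving -23.5 dB.
Stage 3: -23.5 dB is 18.5 dB over -42 dB; at 4:1 that becomes 4.625 dB over, giving -37.375 dB; +8 dB make-up → -29.375 dB.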